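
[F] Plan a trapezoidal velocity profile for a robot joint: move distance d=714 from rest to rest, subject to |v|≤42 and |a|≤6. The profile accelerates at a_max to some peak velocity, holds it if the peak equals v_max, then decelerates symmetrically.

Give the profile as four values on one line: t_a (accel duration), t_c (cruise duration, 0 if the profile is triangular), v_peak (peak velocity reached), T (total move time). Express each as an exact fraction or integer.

v_max²/a_max = 42²/6 = 294
714 ≥ 294 → trapezoidal
t_a = 42/6 = 7; v_peak = 42
d_cruise = 714 − 294 = 420; t_c = 420/42 = 10
T = 2·7 + 10 = 24

t_a=7 t_c=10 v_peak=42 T=24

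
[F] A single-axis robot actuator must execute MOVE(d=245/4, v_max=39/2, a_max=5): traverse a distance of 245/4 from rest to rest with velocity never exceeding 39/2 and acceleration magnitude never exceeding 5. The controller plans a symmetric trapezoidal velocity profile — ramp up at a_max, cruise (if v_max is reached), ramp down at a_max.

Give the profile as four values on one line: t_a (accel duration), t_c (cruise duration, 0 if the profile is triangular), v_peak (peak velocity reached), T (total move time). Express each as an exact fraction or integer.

(v_max)²/a_max = (39/2)²/5 = 1521/20
245/4 < 1521/20 ⇒ no cruise
v_peak = √(245/4·5) = √(1225/4) = 35/2
t_a = (35/2)/5 = 7/2; t_c = 0
T = 2·7/2 = 7

t_a=7/2 t_c=0 v_peak=35/2 T=7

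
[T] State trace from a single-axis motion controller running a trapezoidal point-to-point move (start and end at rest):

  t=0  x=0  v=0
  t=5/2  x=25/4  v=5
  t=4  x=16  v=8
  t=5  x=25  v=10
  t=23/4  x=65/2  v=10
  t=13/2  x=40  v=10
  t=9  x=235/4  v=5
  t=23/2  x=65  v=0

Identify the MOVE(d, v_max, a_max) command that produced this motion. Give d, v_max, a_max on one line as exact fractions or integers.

d=65 v_max=10 a_max=2

final state: t=23/2, x=65, v=0 → d = 65
a_max = (5−0)/(5/2−0) = 2
max v = 10 over t∈[5,13/2] → v_max = 10
check: 10·(5+3/2) = 65 ✓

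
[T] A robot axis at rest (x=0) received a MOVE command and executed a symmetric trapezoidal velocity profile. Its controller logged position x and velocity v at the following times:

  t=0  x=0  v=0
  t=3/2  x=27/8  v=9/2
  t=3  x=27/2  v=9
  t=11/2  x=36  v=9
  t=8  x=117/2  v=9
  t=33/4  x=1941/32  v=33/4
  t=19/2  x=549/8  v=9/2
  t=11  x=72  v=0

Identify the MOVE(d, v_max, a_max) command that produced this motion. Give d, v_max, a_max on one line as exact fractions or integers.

final state: t=11, x=72, v=0 → d = 72
a_max = (9/2−0)/(3/2−0) = 3
max v = 9 over t∈[3,8] → v_max = 9
check: 9·(3+5) = 72 ✓

d=72 v_max=9 a_max=3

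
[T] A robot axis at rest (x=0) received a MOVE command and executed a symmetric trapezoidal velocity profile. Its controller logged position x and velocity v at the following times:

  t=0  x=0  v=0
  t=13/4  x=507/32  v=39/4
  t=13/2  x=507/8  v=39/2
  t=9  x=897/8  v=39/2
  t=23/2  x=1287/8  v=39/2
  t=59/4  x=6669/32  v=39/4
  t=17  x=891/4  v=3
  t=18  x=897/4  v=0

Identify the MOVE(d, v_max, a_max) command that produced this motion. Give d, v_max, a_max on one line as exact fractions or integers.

final state: t=18, x=897/4, v=0 → d = 897/4
a_max = (39/4−0)/(13/4−0) = 3
max v = 39/2 over t∈[13/2,23/2] → v_max = 39/2
check: 39/2·(13/2+5) = 897/4 ✓

d=897/4 v_max=39/2 a_max=3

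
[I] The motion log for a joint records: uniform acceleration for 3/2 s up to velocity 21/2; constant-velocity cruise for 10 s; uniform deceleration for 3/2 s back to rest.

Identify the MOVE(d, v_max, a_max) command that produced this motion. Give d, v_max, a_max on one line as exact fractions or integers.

d=483/4 v_max=21/2 a_max=7

a_max = (21/2)/(3/2) = 7
d_a = ½·21/2·3/2 = 63/8; d_c = 21/2·10 = 105
d = 2·63/8 + 105 = 483/4
t_c = 10 > 0 → v_max = v_peak = 21/2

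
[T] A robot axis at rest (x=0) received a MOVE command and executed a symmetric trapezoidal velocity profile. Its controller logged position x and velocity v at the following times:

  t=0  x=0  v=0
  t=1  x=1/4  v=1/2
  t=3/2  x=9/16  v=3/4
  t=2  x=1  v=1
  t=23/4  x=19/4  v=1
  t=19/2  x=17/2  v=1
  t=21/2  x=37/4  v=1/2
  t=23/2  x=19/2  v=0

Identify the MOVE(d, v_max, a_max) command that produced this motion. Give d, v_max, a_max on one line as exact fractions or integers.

final state: t=23/2, x=19/2, v=0 → d = 19/2
a_max = (1/2−0)/(1−0) = 1/2
max v = 1 over t∈[2,19/2] → v_max = 1
check: 1·(2+15/2) = 19/2 ✓

d=19/2 v_max=1 a_max=1/2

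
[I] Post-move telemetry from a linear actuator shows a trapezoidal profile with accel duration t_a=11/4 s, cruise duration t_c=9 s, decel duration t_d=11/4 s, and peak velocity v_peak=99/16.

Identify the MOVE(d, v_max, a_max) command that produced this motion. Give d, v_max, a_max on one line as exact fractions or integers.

a_max = (99/16)/(11/4) = 9/4
d_a = ½·99/16·11/4 = 1089/128; d_c = 99/16·9 = 891/16
d = 2·1089/128 + 891/16 = 4653/64
t_c = 9 > 0 so v_max = 99/16

d=4653/64 v_max=99/16 a_max=9/4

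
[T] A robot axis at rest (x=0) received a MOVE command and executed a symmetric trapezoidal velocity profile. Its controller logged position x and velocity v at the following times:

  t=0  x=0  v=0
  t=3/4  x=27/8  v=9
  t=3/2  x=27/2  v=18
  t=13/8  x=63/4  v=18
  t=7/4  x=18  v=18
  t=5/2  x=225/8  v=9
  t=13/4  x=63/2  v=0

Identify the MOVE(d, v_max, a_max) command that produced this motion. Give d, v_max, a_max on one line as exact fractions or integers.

d=63/2 v_max=18 a_max=12

final state: t=13/4, x=63/2, v=0 → d = 63/2
a_max = (9−0)/(3/4−0) = 12
max v = 18 over t∈[3/2,7/4] → v_max = 18
check: 18·(3/2+1/4) = 63/2 ✓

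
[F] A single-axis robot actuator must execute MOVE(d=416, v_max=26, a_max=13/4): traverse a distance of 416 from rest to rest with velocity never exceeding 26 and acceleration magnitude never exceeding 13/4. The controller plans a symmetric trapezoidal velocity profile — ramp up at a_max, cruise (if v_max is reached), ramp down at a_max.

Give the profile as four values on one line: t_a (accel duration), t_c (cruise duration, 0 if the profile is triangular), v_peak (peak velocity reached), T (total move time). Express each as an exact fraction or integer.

t_a=8 t_c=8 v_peak=26 T=24

vₘ²/aₘ = 26²/(13/4) = 208
416 ≥ 208 → trapezoidal
t_a = 26/(13/4) = 8; v_peak = 26
d_cruise = 416 − 208 = 208; t_c = 208/26 = 8
T = 2·8 + 8 = 24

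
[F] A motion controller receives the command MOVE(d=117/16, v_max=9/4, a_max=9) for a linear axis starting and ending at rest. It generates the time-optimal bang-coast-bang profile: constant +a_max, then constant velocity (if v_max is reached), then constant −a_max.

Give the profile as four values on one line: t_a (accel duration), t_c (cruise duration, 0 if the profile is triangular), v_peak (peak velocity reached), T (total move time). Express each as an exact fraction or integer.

t_a=1/4 t_c=3 v_peak=9/4 T=7/2

(v_max)²/a_max = (9/4)²/9 = 9/16
117/16 ≥ 9/16 so v_max reached
t_a = (9/4)/9 = 1/4; v_peak = 9/4
d_cruise = 117/16 − 9/16 = 27/4; t_c = (27/4)/(9/4) = 3
T = 2·1/4 + 3 = 7/2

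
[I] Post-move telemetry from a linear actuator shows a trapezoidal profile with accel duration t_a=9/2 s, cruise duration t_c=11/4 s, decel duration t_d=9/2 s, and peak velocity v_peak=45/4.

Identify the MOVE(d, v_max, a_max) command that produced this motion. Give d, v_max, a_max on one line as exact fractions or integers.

a_max = (45/4)/(9/2) = 5/2
d_a = ½·45/4·9/2 = 405/16; d_c = 45/4·11/4 = 495/16
d = 2·405/16 + 495/16 = 1305/16
t_c = 11/4 > 0 ⇒ limit active, v_max = 45/4

d=1305/16 v_max=45/4 a_max=5/2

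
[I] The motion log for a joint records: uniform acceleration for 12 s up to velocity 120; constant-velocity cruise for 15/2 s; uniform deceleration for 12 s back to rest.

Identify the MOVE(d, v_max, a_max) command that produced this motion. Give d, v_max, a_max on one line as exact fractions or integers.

d=2340 v_max=120 a_max=10

a_max = 120/12 = 10
d_a = ½·120·12 = 720; d_c = 120·15/2 = 900
d = 2·720 + 900 = 2340
t_c = 15/2 > 0 → v_max = v_peak = 120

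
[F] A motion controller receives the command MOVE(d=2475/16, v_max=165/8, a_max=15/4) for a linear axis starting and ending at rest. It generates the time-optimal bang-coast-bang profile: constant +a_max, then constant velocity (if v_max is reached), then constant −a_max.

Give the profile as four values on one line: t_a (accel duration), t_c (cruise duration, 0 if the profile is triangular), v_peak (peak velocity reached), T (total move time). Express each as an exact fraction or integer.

t_a=11/2 t_c=2 v_peak=165/8 T=13

v_max²/a_max = (165/8)²/(15/4) = 1815/16
2475/16 ≥ 1815/16 so v_max reached
t_a = (165/8)/(15/4) = 11/2; v_peak = 165/8
d_cruise = 2475/16 − 1815/16 = 165/4; t_c = (165/4)/(165/8) = 2
T = 2·11/2 + 2 = 13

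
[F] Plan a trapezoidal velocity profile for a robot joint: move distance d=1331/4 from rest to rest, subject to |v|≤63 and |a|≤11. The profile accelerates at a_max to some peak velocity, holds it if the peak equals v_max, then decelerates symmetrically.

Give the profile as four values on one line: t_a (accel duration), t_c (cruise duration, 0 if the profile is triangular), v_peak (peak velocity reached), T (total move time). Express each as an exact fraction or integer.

t_a=11/2 t_c=0 v_peak=121/2 T=11

(v_max)²/a_max = 63²/11 = 3969/11
1331/4 < 3969/11 so t_c = 0
v_peak = √(1331/4·11) = √(14641/4) = 121/2
t_a = (121/2)/11 = 11/2; t_c = 0
T = 2·11/2 = 11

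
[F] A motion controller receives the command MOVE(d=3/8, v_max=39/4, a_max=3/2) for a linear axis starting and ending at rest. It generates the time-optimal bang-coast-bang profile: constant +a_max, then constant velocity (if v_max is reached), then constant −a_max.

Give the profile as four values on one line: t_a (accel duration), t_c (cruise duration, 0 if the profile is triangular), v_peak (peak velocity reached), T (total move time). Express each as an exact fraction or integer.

vₘ²/aₘ = (39/4)²/(3/2) = 507/8
3/8 < 507/8 so t_c = 0
v_peak = √(3/8·3/2) = √(9/16) = 3/4
t_a = (3/4)/(3/2) = 1/2; t_c = 0
T = 2·1/2 = 1

t_a=1/2 t_c=0 v_peak=3/4 T=1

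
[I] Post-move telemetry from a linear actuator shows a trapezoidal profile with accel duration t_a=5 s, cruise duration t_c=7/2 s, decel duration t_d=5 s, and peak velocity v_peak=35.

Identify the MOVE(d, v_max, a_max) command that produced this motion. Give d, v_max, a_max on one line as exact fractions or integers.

a_max = 35/5 = 7
d_a = ½·35·5 = 175/2; d_c = 35·7/2 = 245/2
d = 2·175/2 + 245/2 = 595/2
t_c = 7/2 > 0 → v_max = v_peak = 35

d=595/2 v_max=35 a_max=7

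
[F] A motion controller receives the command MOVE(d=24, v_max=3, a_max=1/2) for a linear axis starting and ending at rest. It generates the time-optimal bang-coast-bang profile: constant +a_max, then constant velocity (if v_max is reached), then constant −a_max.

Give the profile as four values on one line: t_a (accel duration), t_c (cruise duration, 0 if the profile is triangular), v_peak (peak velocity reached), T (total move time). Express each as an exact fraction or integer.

t_a=6 t_c=2 v_peak=3 T=14

vₘ²/aₘ = 3²/(1/2) = 18
24 ≥ 18 ⇒ cruise phase
t_a = 3/(1/2) = 6; v_peak = 3
d_cruise = 24 − 18 = 6; t_c = 6/3 = 2
T = 2·6 + 2 = 14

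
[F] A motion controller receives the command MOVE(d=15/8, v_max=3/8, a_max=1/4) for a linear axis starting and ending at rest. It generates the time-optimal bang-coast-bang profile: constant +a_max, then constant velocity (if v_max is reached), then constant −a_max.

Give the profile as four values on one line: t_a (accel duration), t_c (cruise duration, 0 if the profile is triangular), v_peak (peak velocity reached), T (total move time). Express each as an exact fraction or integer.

vₘ²/aₘ = (3/8)²/(1/4) = 9/16
15/8 ≥ 9/16 so v_max reached
t_a = (3/8)/(1/4) = 3/2; v_peak = 3/8
d_cruise = 15/8 − 9/16 = 21/16; t_c = (21/16)/(3/8) = 7/2
T = 2·3/2 + 7/2 = 13/2

t_a=3/2 t_c=7/2 v_peak=3/8 T=13/2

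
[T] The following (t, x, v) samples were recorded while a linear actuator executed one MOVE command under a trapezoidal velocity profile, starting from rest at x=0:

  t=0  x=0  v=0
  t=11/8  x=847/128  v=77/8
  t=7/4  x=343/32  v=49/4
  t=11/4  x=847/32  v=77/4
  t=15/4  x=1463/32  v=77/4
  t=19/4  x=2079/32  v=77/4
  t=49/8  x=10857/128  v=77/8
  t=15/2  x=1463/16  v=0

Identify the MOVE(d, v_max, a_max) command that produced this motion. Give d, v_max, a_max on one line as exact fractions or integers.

final state: t=15/2, x=1463/16, v=0 → d = 1463/16
a_max = (77/8−0)/(11/8−0) = 7
max v = 77/4 over t∈[11/4,19/4] → v_max = 77/4
check: 77/4·(11/4+2) = 1463/16 ✓

d=1463/16 v_max=77/4 a_max=7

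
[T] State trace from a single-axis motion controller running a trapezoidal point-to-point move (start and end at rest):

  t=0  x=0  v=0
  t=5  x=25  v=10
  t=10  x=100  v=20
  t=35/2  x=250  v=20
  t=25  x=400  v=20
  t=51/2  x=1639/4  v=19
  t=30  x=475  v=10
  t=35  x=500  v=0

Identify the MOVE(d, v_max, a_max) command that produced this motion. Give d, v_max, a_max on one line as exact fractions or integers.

d=500 v_max=20 a_max=2

final state: t=35, x=500, v=0 → d = 500
a_max = (10−0)/(5−0) = 2
max v = 20 over t∈[10,25] → v_max = 20
check: 20·(10+15) = 500 ✓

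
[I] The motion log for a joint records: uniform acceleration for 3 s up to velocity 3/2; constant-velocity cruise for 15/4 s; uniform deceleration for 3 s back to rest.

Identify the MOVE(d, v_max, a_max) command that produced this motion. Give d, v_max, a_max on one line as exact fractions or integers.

a_max = (3/2)/3 = 1/2
d_a = ½·3/2·3 = 9/4; d_c = 3/2·15/4 = 45/8
d = 2·9/4 + 45/8 = 81/8
t_c = 15/4 > 0 so v_max = 3/2

d=81/8 v_max=3/2 a_max=1/2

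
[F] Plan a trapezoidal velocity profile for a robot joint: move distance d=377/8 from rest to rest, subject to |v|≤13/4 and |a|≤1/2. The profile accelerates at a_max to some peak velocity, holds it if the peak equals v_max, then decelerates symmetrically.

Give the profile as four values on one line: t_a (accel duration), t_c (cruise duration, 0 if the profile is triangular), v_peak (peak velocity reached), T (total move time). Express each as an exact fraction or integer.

t_a=13/2 t_c=8 v_peak=13/4 T=21

v_max²/a_max = (13/4)²/(1/2) = 169/8
377/8 ≥ 169/8 → trapezoidal
t_a = (13/4)/(1/2) = 13/2; v_peak = 13/4
d_cruise = 377/8 − 169/8 = 26; t_c = 26/(13/4) = 8
T = 2·13/2 + 8 = 21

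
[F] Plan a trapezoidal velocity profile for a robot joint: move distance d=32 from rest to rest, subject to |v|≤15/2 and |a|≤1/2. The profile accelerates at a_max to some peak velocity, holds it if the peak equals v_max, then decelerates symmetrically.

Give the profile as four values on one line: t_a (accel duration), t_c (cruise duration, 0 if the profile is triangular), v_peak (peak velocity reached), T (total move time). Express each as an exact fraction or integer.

vₘ²/aₘ = (15/2)²/(1/2) = 225/2
32 < 225/2 so t_c = 0
v_peak = √(32·1/2) = √16 = 4
t_a = 4/(1/2) = 8; t_c = 0
T = 2·8 = 16

t_a=8 t_c=0 v_peak=4 T=16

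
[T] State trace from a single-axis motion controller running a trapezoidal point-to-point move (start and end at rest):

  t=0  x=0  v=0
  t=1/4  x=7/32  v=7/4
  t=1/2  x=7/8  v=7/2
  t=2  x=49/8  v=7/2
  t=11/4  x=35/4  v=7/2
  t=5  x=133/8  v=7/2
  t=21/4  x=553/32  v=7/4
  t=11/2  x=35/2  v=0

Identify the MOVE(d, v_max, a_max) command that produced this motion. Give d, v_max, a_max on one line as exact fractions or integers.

final state: t=11/2, x=35/2, v=0 → d = 35/2
a_max = (7/4−0)/(1/4−0) = 7
max v = 7/2 over t∈[1/2,5] → v_max = 7/2
check: 7/2·(1/2+9/2) = 35/2 ✓

d=35/2 v_max=7/2 a_max=7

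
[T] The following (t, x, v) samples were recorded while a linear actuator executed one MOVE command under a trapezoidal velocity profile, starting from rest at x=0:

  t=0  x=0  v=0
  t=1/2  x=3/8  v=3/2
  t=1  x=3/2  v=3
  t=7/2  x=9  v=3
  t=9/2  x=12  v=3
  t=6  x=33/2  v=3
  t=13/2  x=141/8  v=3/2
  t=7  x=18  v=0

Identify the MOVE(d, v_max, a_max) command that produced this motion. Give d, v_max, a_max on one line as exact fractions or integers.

final state: t=7, x=18, v=0 → d = 18
a_max = (3/2−0)/(1/2−0) = 3
max v = 3 over t∈[1,6] → v_max = 3
check: 3·(1+5) = 18 ✓

d=18 v_max=3 a_max=3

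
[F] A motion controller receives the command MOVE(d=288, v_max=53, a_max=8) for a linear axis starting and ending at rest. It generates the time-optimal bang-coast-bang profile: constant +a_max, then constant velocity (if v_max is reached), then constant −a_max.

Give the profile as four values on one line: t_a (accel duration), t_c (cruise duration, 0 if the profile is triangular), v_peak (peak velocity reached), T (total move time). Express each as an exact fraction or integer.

vₘ²/aₘ = 53²/8 = 2809/8
288 < 2809/8 ⇒ no cruise
v_peak = √(288·8) = √2304 = 48
t_a = 48/8 = 6; t_c = 0
T = 2·6 = 12

t_a=6 t_c=0 v_peak=48 T=12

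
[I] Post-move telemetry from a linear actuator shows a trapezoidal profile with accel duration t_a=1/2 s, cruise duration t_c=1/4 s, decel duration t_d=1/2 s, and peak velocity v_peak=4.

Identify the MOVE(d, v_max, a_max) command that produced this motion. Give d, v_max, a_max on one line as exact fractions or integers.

a_max = 4/(1/2) = 8
d_a = ½·4·1/2 = 1; d_c = 4·1/4 = 1
d = 2·1 + 1 = 3
t_c = 1/4 > 0 ⇒ limit active, v_max = 4

d=3 v_max=4 a_max=8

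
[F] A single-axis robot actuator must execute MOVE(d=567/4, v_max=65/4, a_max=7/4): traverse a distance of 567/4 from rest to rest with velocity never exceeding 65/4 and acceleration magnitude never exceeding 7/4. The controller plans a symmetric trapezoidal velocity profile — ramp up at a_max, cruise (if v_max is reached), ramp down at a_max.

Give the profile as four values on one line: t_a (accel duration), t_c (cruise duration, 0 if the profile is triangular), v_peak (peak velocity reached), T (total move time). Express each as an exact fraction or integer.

vₘ²/aₘ = (65/4)²/(7/4) = 4225/28
567/4 < 4225/28 → triangular
v_peak = √(567/4·7/4) = √(3969/16) = 63/4
t_a = (63/4)/(7/4) = 9; t_c = 0
T = 2·9 = 18

t_a=9 t_c=0 v_peak=63/4 T=18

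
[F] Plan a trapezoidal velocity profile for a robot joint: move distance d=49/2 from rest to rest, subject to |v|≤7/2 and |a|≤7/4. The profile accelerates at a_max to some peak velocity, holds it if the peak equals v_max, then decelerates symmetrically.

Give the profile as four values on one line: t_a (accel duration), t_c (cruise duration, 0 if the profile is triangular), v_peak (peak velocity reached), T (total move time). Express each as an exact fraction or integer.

t_a=2 t_c=5 v_peak=7/2 T=9

vₘ²/aₘ = (7/2)²/(7/4) = 7
49/2 ≥ 7 → trapezoidal
t_a = (7/2)/(7/4) = 2; v_peak = 7/2
d_cruise = 49/2 − 7 = 35/2; t_c = (35/2)/(7/2) = 5
T = 2·2 + 5 = 9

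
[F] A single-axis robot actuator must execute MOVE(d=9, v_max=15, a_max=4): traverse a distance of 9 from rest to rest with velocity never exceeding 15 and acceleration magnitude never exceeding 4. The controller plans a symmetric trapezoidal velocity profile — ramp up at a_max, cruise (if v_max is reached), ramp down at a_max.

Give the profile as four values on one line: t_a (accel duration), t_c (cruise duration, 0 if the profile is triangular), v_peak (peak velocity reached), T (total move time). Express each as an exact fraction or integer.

(v_max)²/a_max = 15²/4 = 225/4
9 < 225/4 → triangular
v_peak = √(9·4) = √36 = 6
t_a = 6/4 = 3/2; t_c = 0
T = 2·3/2 = 3

t_a=3/2 t_c=0 v_peak=6 T=3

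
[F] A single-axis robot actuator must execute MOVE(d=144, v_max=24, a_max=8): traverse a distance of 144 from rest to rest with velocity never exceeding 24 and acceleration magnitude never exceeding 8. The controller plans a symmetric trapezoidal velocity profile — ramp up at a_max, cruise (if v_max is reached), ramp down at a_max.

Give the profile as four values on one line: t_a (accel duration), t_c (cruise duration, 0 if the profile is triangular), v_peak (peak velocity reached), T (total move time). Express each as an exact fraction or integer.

v_max²/a_max = 24²/8 = 72
144 ≥ 72 so v_max reached
t_a = 24/8 = 3; v_peak = 24
d_cruise = 144 − 72 = 72; t_c = 72/24 = 3
T = 2·3 + 3 = 9

t_a=3 t_c=3 v_peak=24 T=9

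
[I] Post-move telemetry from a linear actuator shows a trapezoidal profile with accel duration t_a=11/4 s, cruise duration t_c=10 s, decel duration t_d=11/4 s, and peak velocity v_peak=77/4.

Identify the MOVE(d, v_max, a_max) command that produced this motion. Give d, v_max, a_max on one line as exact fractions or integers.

d=3927/16 v_max=77/4 a_max=7

a_max = (77/4)/(11/4) = 7
d_a = ½·77/4·11/4 = 847/32; d_c = 77/4·10 = 385/2
d = 2·847/32 + 385/2 = 3927/16
t_c = 10 > 0 so v_max = 77/4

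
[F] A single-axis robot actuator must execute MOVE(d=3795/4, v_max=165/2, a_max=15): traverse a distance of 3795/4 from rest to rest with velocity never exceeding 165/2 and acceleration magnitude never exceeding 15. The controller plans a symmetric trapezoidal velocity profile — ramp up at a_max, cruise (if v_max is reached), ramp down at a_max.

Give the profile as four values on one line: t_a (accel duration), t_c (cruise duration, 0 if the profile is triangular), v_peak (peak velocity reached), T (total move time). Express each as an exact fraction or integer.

t_a=11/2 t_c=6 v_peak=165/2 T=17

vₘ²/aₘ = (165/2)²/15 = 1815/4
3795/4 ≥ 1815/4 so v_max reached
t_a = (165/2)/15 = 11/2; v_peak = 165/2
d_cruise = 3795/4 − 1815/4 = 495; t_c = 495/(165/2) = 6
T = 2·11/2 + 6 = 17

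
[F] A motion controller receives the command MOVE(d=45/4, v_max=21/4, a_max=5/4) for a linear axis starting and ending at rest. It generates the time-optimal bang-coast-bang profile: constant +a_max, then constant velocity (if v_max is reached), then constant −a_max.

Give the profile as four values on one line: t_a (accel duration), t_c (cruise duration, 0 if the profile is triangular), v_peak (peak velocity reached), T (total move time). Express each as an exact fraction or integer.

t_a=3 t_c=0 v_peak=15/4 T=6

vₘ²/aₘ = (21/4)²/(5/4) = 441/20
45/4 < 441/20 so t_c = 0
v_peak = √(45/4·5/4) = √(225/16) = 15/4
t_a = (15/4)/(5/4) = 3; t_c = 0
T = 2·3 = 6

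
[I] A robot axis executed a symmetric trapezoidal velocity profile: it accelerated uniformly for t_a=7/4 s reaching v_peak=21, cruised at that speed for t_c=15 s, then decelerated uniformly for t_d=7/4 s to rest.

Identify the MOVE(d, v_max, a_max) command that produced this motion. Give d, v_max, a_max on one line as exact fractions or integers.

d=1407/4 v_max=21 a_max=12

a_max = 21/(7/4) = 12
d_a = ½·21·7/4 = 147/8; d_c = 21·15 = 315
d = 2·147/8 + 315 = 1407/4
t_c = 15 > 0 → v_max = v_peak = 21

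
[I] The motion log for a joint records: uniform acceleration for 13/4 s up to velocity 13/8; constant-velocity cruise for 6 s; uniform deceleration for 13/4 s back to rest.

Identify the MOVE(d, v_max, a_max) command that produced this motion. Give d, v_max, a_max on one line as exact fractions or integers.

a_max = (13/8)/(13/4) = 1/2
d_a = ½·13/8·13/4 = 169/64; d_c = 13/8·6 = 39/4
d = 2·169/64 + 39/4 = 481/32
t_c = 6 > 0 → v_max = v_peak = 13/8

d=481/32 v_max=13/8 a_max=1/2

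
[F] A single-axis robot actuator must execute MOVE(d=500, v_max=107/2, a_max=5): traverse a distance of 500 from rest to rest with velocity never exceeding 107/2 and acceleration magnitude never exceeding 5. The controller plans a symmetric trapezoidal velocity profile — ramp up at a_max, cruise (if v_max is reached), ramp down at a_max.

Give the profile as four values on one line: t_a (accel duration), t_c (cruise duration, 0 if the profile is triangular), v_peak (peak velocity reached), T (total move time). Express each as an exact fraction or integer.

v_max²/a_max = (107/2)²/5 = 11449/20
500 < 11449/20 so t_c = 0
v_peak = √(500·5) = √2500 = 50
t_a = 50/5 = 10; t_c = 0
T = 2·10 = 20

t_a=10 t_c=0 v_peak=50 T=20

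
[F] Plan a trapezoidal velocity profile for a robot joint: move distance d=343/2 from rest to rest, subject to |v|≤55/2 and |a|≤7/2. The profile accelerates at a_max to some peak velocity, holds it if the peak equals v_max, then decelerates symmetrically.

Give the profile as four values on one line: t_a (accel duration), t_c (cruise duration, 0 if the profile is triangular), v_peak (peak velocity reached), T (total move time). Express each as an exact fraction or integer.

t_a=7 t_c=0 v_peak=49/2 T=14

vₘ²/aₘ = (55/2)²/(7/2) = 3025/14
343/2 < 3025/14 → triangular
v_peak = √(343/2·7/2) = √(2401/4) = 49/2
t_a = (49/2)/(7/2) = 7; t_c = 0
T = 2·7 = 14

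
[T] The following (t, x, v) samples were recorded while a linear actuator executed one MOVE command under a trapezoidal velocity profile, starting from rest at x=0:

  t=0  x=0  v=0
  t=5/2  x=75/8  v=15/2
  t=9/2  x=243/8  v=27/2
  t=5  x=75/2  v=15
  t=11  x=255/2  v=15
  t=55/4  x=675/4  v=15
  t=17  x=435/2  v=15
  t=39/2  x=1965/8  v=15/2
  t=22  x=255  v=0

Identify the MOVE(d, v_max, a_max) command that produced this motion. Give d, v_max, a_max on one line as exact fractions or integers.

d=255 v_max=15 a_max=3

final state: t=22, x=255, v=0 → d = 255
a_max = (15/2−0)/(5/2−0) = 3
max v = 15 over t∈[5,17] → v_max = 15
check: 15·(5+12) = 255 ✓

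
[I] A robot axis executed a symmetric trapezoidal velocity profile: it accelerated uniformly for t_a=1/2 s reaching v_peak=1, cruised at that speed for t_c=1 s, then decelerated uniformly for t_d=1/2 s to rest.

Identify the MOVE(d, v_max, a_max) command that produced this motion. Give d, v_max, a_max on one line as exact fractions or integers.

d=3/2 v_max=1 a_max=2

a_max = 1/(1/2) = 2
d_a = ½·1·1/2 = 1/4; d_c = 1·1 = 1
d = 2·1/4 + 1 = 3/2
t_c = 1 > 0 ⇒ limit active, v_max = 1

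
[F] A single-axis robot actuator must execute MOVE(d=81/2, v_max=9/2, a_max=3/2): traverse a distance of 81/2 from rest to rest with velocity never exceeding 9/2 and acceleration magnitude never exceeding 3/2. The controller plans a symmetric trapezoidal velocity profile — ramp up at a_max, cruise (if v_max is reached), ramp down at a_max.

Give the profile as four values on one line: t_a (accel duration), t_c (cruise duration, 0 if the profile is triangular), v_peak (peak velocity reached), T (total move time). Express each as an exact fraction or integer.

t_a=3 t_c=6 v_peak=9/2 T=12

vₘ²/aₘ = (9/2)²/(3/2) = 27/2
81/2 ≥ 27/2 → trapezoidal
t_a = (9/2)/(3/2) = 3; v_peak = 9/2
d_cruise = 81/2 − 27/2 = 27; t_c = 27/(9/2) = 6
T = 2·3 + 6 = 12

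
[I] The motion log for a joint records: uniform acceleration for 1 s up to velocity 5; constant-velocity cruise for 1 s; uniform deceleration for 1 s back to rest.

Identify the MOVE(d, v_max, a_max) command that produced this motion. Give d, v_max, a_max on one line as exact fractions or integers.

a_max = 5/1 = 5
d_a = ½·5·1 = 5/2; d_c = 5·1 = 5
d = 2·5/2 + 5 = 10
t_c = 1 > 0 → v_max = v_peak = 5

d=10 v_max=5 a_max=5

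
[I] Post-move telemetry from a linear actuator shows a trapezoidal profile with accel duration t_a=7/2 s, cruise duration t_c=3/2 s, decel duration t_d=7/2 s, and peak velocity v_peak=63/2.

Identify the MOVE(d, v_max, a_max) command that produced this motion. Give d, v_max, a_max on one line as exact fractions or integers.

d=315/2 v_max=63/2 a_max=9

a_max = (63/2)/(7/2) = 9
d_a = ½·63/2·7/2 = 441/8; d_c = 63/2·3/2 = 189/4
d = 2·441/8 + 189/4 = 315/2
t_c = 3/2 > 0 → v_max = v_peak = 63/2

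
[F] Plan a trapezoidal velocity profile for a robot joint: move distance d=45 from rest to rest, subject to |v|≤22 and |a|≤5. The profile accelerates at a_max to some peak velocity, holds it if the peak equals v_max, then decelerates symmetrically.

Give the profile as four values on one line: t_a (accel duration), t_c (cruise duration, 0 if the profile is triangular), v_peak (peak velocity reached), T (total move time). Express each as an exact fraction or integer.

v_max²/a_max = 22²/5 = 484/5
45 < 484/5 → triangular
v_peak = √(45·5) = √225 = 15
t_a = 15/5 = 3; t_c = 0
T = 2·3 = 6

t_a=3 t_c=0 v_peak=15 T=6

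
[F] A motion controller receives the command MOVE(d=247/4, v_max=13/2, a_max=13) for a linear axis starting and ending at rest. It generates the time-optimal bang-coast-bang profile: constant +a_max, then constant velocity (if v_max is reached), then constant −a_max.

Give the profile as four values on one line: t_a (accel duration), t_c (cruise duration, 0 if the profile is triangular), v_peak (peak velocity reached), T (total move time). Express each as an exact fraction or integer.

t_a=1/2 t_c=9 v_peak=13/2 T=10

vₘ²/aₘ = (13/2)²/13 = 13/4
247/4 ≥ 13/4 → trapezoidal
t_a = (13/2)/13 = 1/2; v_peak = 13/2
d_cruise = 247/4 − 13/4 = 117/2; t_c = (117/2)/(13/2) = 9
T = 2·1/2 + 9 = 10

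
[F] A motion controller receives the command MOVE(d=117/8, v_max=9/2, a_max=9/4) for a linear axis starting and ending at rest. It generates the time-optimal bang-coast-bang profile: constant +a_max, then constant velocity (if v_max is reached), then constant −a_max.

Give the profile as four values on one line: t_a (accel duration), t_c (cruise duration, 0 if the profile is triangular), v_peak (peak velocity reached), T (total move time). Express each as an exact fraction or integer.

t_a=2 t_c=5/4 v_peak=9/2 T=21/4

vₘ²/aₘ = (9/2)²/(9/4) = 9
117/8 ≥ 9 so v_max reached
t_a = (9/2)/(9/4) = 2; v_peak = 9/2
d_cruise = 117/8 − 9 = 45/8; t_c = (45/8)/(9/2) = 5/4
T = 2·2 + 5/4 = 21/4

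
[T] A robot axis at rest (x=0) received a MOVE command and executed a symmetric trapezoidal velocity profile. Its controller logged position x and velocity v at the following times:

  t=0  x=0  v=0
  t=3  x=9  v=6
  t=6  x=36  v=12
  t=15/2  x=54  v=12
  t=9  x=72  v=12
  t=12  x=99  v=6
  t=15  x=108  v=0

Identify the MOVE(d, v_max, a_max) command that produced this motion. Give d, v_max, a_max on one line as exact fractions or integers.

final state: t=15, x=108, v=0 → d = 108
a_max = (6−0)/(3−0) = 2
max v = 12 over t∈[6,9] → v_max = 12
check: 12·(6+3) = 108 ✓

d=108 v_max=12 a_max=2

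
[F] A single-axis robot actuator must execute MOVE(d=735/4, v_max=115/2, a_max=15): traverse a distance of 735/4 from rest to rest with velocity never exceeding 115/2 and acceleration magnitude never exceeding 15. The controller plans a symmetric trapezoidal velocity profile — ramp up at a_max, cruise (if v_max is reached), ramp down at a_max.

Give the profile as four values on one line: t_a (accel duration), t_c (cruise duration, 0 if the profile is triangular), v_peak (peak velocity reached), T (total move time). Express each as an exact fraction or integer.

t_a=7/2 t_c=0 v_peak=105/2 T=7

v_max²/a_max = (115/2)²/15 = 2645/12
735/4 < 2645/12 ⇒ no cruise
v_peak = √(735/4·15) = √(11025/4) = 105/2
t_a = (105/2)/15 = 7/2; t_c = 0
T = 2·7/2 = 7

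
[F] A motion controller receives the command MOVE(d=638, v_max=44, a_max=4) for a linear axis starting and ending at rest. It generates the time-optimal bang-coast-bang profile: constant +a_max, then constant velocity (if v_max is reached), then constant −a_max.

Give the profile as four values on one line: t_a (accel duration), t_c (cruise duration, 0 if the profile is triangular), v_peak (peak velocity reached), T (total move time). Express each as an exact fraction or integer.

vₘ²/aₘ = 44²/4 = 484
638 ≥ 484 → trapezoidal
t_a = 44/4 = 11; v_peak = 44
d_cruise = 638 − 484 = 154; t_c = 154/44 = 7/2
T = 2·11 + 7/2 = 51/2

t_a=11 t_c=7/2 v_peak=44 T=51/2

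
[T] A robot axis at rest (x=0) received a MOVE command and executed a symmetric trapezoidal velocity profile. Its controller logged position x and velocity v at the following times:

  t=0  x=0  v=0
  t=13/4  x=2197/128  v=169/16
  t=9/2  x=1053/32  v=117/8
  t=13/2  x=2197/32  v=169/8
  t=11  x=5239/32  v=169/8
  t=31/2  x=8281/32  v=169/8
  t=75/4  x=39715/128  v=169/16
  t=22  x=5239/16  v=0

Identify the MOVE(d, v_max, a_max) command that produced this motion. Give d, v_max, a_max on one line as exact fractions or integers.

d=5239/16 v_max=169/8 a_max=13/4

final state: t=22, x=5239/16, v=0 → d = 5239/16
a_max = (169/16−0)/(13/4−0) = 13/4
max v = 169/8 over t∈[13/2,31/2] → v_max = 169/8
check: 169/8·(13/2+9) = 5239/16 ✓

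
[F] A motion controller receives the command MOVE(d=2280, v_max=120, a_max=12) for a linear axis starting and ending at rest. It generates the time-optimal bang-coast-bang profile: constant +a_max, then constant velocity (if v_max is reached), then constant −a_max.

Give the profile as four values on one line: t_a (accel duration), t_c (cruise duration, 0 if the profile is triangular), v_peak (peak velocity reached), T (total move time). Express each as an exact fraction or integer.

(v_max)²/a_max = 120²/12 = 1200
2280 ≥ 1200 ⇒ cruise phase
t_a = 120/12 = 10; v_peak = 120
d_cruise = 2280 − 1200 = 1080; t_c = 1080/120 = 9
T = 2·10 + 9 = 29

t_a=10 t_c=9 v_peak=120 T=29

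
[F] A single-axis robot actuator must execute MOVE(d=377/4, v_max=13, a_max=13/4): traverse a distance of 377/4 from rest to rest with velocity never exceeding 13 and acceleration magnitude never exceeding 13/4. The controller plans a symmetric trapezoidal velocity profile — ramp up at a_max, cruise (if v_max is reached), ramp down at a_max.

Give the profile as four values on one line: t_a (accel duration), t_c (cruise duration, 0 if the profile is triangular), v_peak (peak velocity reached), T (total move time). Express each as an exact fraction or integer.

t_a=4 t_c=13/4 v_peak=13 T=45/4

v_max²/a_max = 13²/(13/4) = 52
377/4 ≥ 52 ⇒ cruise phase
t_a = 13/(13/4) = 4; v_peak = 13
d_cruise = 377/4 − 52 = 169/4; t_c = (169/4)/13 = 13/4
T = 2·4 + 13/4 = 45/4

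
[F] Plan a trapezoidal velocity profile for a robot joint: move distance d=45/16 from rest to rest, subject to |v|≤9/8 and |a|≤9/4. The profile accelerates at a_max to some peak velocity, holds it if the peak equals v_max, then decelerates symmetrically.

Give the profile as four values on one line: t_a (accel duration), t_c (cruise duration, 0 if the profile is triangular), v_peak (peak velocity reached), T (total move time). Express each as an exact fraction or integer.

t_a=1/2 t_c=2 v_peak=9/8 T=3

vₘ²/aₘ = (9/8)²/(9/4) = 9/16
45/16 ≥ 9/16 → trapezoidal
t_a = (9/8)/(9/4) = 1/2; v_peak = 9/8
d_cruise = 45/16 − 9/16 = 9/4; t_c = (9/4)/(9/8) = 2
T = 2·1/2 + 2 = 3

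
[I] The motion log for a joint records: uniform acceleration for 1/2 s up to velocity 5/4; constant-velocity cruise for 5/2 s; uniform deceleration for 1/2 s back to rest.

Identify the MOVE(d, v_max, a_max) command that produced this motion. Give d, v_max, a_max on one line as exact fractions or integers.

d=15/4 v_max=5/4 a_max=5/2

a_max = (5/4)/(1/2) = 5/2
d_a = ½·5/4·1/2 = 5/16; d_c = 5/4·5/2 = 25/8
d = 2·5/16 + 25/8 = 15/4
t_c = 5/2 > 0 ⇒ limit active, v_max = 5/4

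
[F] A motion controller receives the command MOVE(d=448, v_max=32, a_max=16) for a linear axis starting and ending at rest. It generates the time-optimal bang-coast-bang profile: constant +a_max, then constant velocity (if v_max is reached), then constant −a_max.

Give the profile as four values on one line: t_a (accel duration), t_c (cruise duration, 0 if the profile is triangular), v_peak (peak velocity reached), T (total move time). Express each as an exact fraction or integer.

(v_max)²/a_max = 32²/16 = 64
448 ≥ 64 → trapezoidal
t_a = 32/16 = 2; v_peak = 32
d_cruise = 448 − 64 = 384; t_c = 384/32 = 12
T = 2·2 + 12 = 16

t_a=2 t_c=12 v_peak=32 T=16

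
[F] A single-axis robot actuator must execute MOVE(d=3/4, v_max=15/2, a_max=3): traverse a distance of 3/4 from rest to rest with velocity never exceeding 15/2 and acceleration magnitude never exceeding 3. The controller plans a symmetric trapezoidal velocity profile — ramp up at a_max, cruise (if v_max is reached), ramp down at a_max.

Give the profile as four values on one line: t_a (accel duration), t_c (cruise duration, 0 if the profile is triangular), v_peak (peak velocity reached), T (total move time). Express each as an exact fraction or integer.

t_a=1/2 t_c=0 v_peak=3/2 T=1

(v_max)²/a_max = (15/2)²/3 = 75/4
3/4 < 75/4 ⇒ no cruise
v_peak = √(3/4·3) = √(9/4) = 3/2
t_a = (3/2)/3 = 1/2; t_c = 0
T = 2·1/2 = 1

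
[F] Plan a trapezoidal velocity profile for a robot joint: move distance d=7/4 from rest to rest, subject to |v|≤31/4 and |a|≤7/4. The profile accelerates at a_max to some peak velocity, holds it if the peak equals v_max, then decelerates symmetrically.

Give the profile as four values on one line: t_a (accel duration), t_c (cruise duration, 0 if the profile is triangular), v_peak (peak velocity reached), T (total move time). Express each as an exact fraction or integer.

(v_max)²/a_max = (31/4)²/(7/4) = 961/28
7/4 < 961/28 → triangular
v_peak = √(7/4·7/4) = √(49/16) = 7/4
t_a = (7/4)/(7/4) = 1; t_c = 0
T = 2·1 = 2

t_a=1 t_c=0 v_peak=7/4 T=2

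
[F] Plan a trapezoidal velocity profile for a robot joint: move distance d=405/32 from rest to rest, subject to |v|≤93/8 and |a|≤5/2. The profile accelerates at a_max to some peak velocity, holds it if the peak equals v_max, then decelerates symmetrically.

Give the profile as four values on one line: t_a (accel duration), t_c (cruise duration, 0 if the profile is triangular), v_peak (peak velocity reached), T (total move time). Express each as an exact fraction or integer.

v_max²/a_max = (93/8)²/(5/2) = 8649/160
405/32 < 8649/160 ⇒ no cruise
v_peak = √(405/32·5/2) = √(2025/64) = 45/8
t_a = (45/8)/(5/2) = 9/4; t_c = 0
T = 2·9/4 = 9/2

t_a=9/4 t_c=0 v_peak=45/8 T=9/2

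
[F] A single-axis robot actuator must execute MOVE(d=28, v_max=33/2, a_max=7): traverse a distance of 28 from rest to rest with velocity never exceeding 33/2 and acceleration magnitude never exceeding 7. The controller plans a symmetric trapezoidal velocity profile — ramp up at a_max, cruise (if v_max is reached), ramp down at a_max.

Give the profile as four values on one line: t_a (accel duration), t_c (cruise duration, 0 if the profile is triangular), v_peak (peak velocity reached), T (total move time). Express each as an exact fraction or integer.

t_a=2 t_c=0 v_peak=14 T=4

vₘ²/aₘ = (33/2)²/7 = 1089/28
28 < 1089/28 ⇒ no cruise
v_peak = √(28·7) = √196 = 14
t_a = 14/7 = 2; t_c = 0
T = 2·2 = 4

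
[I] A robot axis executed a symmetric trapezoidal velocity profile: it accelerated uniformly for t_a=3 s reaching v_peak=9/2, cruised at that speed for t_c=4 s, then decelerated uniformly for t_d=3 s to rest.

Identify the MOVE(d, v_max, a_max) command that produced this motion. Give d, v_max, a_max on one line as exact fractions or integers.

a_max = (9/2)/3 = 3/2
d_a = ½·9/2·3 = 27/4; d_c = 9/2·4 = 18
d = 2·27/4 + 18 = 63/2
t_c = 4 > 0 so v_max = 9/2

d=63/2 v_max=9/2 a_max=3/2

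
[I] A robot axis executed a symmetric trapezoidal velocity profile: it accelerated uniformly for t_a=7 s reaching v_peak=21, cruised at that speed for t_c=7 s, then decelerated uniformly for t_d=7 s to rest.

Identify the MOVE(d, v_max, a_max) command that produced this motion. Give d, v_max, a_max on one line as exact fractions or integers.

a_max = 21/7 = 3
d_a = ½·21·7 = 147/2; d_c = 21·7 = 147
d = 2·147/2 + 147 = 294
t_c = 7 > 0 so v_max = 21

d=294 v_max=21 a_max=3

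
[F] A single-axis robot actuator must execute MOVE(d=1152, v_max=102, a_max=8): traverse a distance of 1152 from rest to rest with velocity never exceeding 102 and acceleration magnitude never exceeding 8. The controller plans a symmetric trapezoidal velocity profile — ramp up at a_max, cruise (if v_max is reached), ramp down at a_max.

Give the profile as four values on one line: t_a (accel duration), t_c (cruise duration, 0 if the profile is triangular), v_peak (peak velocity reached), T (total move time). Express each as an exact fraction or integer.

v_max²/a_max = 102²/8 = 2601/2
1152 < 2601/2 so t_c = 0
v_peak = √(1152·8) = √9216 = 96
t_a = 96/8 = 12; t_c = 0
T = 2·12 = 24

t_a=12 t_c=0 v_peak=96 T=24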